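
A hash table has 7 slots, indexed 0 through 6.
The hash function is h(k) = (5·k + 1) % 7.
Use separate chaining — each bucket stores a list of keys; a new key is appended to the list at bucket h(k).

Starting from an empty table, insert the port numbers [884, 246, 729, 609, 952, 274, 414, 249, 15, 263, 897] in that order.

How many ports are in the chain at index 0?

884 -> bucket 4
246 -> bucket 6
729 -> bucket 6 (collision)
609 -> bucket 1
952 -> bucket 1 (collision)
274 -> bucket 6 (collision)
414 -> bucket 6 (collision)
249 -> bucket 0
15 -> bucket 6 (collision)
263 -> bucket 0 (collision)
897 -> bucket 6 (collision)
Final buckets:
0: 249 -> 263
1: 609 -> 952
2: -
3: -
4: 884
5: -
6: 246 -> 729 -> 274 -> 414 -> 15 -> 897

2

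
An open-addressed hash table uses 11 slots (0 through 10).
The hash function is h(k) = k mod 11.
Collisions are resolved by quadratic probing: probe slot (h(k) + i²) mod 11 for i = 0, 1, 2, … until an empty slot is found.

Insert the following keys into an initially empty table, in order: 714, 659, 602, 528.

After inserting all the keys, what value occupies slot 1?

Insert 714: h=10, slot 10 empty -> index 10.
Insert 659: h=10, slot 10 occupied -> index 0.
Insert 602: h=8, slot 8 empty -> index 8.
Insert 528: h=0, slot 0 occupied -> index 1.
Table: [659, 528, ., ., ., ., ., ., 602, ., 714]

528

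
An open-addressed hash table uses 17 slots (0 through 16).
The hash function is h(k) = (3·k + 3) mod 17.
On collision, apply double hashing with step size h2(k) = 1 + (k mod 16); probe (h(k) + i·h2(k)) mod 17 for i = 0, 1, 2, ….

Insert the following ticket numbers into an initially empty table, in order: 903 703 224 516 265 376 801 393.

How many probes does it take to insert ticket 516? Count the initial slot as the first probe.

3

903: h=9 → slot 9
703: h=4 → slot 4
224: h=12 → slot 12
516: h=4, h2=5, probe 4,9,14 → slot 14
265: h=16 → slot 16
376: h=9, h2=9, probe 9,1 → slot 1
801: h=9, h2=2, probe 9,11 → slot 11
393: h=9, h2=10, probe 9,2 → slot 2
Table: [∅, 376, 393, ∅, 703, ∅, ∅, ∅, ∅, 903, ∅, 801, 224, ∅, 516, ∅, 265]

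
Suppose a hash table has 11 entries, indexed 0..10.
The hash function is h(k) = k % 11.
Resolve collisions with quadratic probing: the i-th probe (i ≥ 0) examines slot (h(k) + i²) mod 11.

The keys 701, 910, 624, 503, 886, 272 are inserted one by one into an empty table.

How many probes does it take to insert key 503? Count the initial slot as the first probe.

4

701 hashes to 8; slot 8 is free -> place at 8.
910 hashes to 8; 8 taken -> place at 9.
624 hashes to 8; 8,9 taken -> place at 1.
503 hashes to 8; 8,9,1 taken -> place at 6.
886 hashes to 6; 6 taken -> place at 7.
272 hashes to 8; 8,9,1,6 taken -> place at 2.
Table: [∅, 624, 272, ∅, ∅, ∅, 503, 886, 701, 910, ∅]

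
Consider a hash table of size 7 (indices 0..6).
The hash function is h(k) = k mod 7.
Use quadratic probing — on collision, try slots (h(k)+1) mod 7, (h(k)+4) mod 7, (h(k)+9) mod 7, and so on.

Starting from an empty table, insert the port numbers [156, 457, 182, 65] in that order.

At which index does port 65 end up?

156 hashes to 2; slot 2 is free => place at 2.
457 hashes to 2; 2 taken => place at 3.
182 hashes to 0; slot 0 is free => place at 0.
65 hashes to 2; 2,3 taken => place at 6.
Table: [182, —, 156, 457, —, —, 65]

6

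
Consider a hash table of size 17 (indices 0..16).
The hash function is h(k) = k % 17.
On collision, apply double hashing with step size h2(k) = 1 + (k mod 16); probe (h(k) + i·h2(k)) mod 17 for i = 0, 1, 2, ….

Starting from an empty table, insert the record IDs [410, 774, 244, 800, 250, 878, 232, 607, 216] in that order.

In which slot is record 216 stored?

4

410 hashes to 2; slot 2 is free → place at 2.
774 hashes to 9; slot 9 is free → place at 9.
244 hashes to 6; slot 6 is free → place at 6.
800 hashes to 1; slot 1 is free → place at 1.
250 hashes to 12; slot 12 is free → place at 12.
878 hashes to 11; slot 11 is free → place at 11.
232 hashes to 11, h2=9; 11 taken → place at 3.
607 hashes to 12, h2=16; 12,11 taken → place at 10.
216 hashes to 12, h2=9; 12 taken → place at 4.
Table: [., 800, 410, 232, 216, ., 244, ., ., 774, 607, 878, 250, ., ., ., .]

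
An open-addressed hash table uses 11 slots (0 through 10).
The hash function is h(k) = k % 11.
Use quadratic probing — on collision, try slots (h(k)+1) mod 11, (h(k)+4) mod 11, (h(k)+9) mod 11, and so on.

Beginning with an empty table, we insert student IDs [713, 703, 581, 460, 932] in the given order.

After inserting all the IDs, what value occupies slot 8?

713: h=9 -> slot 9
703: h=10 -> slot 10
581: h=9, probe 9,10,2 -> slot 2
460: h=9, probe 9,10,2,7 -> slot 7
932: h=8 -> slot 8
Table: [., ., 581, ., ., ., ., 460, 932, 713, 703]

932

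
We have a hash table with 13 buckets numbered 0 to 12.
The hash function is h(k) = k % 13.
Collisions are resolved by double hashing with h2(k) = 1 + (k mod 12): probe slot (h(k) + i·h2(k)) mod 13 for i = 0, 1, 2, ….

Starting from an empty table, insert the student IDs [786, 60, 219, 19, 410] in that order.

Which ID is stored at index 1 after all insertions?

Insert 786: h=6, slot 6 empty → index 6.
Insert 60: h=8, slot 8 empty → index 8.
Insert 219: h=11, slot 11 empty → index 11.
Insert 19: h=6, h2=8, slot 6 occupied → index 1.
Insert 410: h=7, slot 7 empty → index 7.
Table: [—, 19, —, —, —, —, 786, 410, 60, —, —, 219, —]

19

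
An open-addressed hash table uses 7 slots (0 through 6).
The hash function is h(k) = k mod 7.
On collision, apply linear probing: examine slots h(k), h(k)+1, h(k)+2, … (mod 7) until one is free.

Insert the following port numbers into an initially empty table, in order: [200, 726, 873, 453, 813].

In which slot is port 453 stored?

0

200: h=4 -> slot 4
726: h=5 -> slot 5
873: h=5, probe 5,6 -> slot 6
453: h=5, probe 5,6,0 -> slot 0
813: h=1 -> slot 1
Table: [453, 813, -, -, 200, 726, 873]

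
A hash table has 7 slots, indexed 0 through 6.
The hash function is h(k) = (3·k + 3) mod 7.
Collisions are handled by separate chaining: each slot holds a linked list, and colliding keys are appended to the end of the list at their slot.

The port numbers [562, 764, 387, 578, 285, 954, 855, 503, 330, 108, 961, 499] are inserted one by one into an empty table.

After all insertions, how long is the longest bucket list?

Insert 562: h=2, bucket 2 empty -> new chain.
Insert 764: h=6, bucket 6 empty -> new chain.
Insert 387: h=2, bucket 2 nonempty -> append to chain.
Insert 578: h=1, bucket 1 empty -> new chain.
Insert 285: h=4, bucket 4 empty -> new chain.
Insert 954: h=2, bucket 2 nonempty -> append to chain.
Insert 855: h=6, bucket 6 nonempty -> append to chain.
Insert 503: h=0, bucket 0 empty -> new chain.
Insert 330: h=6, bucket 6 nonempty -> append to chain.
Insert 108: h=5, bucket 5 empty -> new chain.
Insert 961: h=2, bucket 2 nonempty -> append to chain.
Insert 499: h=2, bucket 2 nonempty -> append to chain.
Final buckets:
0: 503
1: 578
2: 562 -> 387 -> 954 -> 961 -> 499
3: —
4: 285
5: 108
6: 764 -> 855 -> 330

5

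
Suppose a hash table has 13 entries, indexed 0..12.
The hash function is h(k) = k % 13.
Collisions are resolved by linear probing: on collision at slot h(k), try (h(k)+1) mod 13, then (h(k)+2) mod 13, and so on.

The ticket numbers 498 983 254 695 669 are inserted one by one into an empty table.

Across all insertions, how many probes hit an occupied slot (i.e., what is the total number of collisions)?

498 hashes to 4; slot 4 is free → place at 4.
983 hashes to 8; slot 8 is free → place at 8.
254 hashes to 7; slot 7 is free → place at 7.
695 hashes to 6; slot 6 is free → place at 6.
669 hashes to 6; 6,7,8 taken → place at 9.
Table: [∅, ∅, ∅, ∅, 498, ∅, 695, 254, 983, 669, ∅, ∅, ∅]

3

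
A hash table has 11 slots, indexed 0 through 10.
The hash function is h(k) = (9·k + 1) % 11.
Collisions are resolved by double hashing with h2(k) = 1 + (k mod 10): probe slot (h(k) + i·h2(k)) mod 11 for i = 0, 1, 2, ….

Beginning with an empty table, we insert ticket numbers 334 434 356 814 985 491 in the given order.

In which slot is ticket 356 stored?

334 hashes to 4; slot 4 is free -> place at 4.
434 hashes to 2; slot 2 is free -> place at 2.
356 hashes to 4, h2=7; 4 taken -> place at 0.
814 hashes to 1; slot 1 is free -> place at 1.
985 hashes to 0, h2=6; 0 taken -> place at 6.
491 hashes to 9; slot 9 is free -> place at 9.
Table: [356, 814, 434, ∅, 334, ∅, 985, ∅, ∅, 491, ∅]

0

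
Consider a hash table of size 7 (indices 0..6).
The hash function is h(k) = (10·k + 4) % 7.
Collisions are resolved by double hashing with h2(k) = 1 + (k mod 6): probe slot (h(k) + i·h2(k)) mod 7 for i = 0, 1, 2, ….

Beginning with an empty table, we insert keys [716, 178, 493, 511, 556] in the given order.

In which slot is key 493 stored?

1

716: h=3 → slot 3
178: h=6 → slot 6
493: h=6, h2=2, probe 6,1 → slot 1
511: h=4 → slot 4
556: h=6, h2=5, probe 6,4,2 → slot 2
Table: [-, 493, 556, 716, 511, -, 178]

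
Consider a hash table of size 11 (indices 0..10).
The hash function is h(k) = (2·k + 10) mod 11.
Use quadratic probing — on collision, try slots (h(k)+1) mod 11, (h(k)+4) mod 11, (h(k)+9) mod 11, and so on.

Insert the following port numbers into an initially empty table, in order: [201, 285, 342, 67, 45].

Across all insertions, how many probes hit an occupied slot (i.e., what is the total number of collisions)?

4

201: h=5 → slot 5
285: h=8 → slot 8
342: h=1 → slot 1
67: h=1, probe 1,2 → slot 2
45: h=1, probe 1,2,5,10 → slot 10
Table: [∅, 342, 67, ∅, ∅, 201, ∅, ∅, 285, ∅, 45]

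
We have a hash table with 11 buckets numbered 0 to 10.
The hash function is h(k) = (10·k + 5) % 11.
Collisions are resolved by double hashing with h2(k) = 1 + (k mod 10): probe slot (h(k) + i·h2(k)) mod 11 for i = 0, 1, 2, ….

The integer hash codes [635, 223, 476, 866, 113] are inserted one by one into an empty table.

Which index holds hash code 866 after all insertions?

4

Insert 635: h=8, slot 8 empty → index 8.
Insert 223: h=2, slot 2 empty → index 2.
Insert 476: h=2, h2=7, slot 2 occupied → index 9.
Insert 866: h=8, h2=7, slot 8 occupied → index 4.
Insert 113: h=2, h2=4, slot 2 occupied → index 6.
Table: [∅, ∅, 223, ∅, 866, ∅, 113, ∅, 635, 476, ∅]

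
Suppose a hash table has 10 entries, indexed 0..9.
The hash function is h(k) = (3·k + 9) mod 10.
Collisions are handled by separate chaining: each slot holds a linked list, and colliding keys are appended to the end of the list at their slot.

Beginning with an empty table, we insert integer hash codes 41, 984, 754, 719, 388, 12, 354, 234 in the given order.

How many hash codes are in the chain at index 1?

41 → bucket 2
984 → bucket 1
754 → bucket 1 (collision)
719 → bucket 6
388 → bucket 3
12 → bucket 5
354 → bucket 1 (collision)
234 → bucket 1 (collision)
Final buckets:
0: .
1: 984 -> 754 -> 354 -> 234
2: 41
3: 388
4: .
5: 12
6: 719
7: .
8: .
9: .

4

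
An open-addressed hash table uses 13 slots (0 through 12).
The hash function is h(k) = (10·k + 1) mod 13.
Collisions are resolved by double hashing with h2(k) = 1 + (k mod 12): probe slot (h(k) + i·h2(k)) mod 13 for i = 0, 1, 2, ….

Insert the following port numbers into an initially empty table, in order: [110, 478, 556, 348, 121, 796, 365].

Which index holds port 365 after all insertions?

110: h=9 → slot 9
478: h=10 → slot 10
556: h=10, h2=5, probe 10,2 → slot 2
348: h=10, h2=1, probe 10,11 → slot 11
121: h=2, h2=2, probe 2,4 → slot 4
796: h=5 → slot 5
365: h=11, h2=6, probe 11,4,10,3 → slot 3
Table: [∅, ∅, 556, 365, 121, 796, ∅, ∅, ∅, 110, 478, 348, ∅]

3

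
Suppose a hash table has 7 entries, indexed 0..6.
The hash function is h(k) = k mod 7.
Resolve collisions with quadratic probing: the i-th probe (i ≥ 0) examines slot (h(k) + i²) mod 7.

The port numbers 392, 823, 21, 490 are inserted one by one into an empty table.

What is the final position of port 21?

1

392 hashes to 0; slot 0 is free → place at 0.
823 hashes to 4; slot 4 is free → place at 4.
21 hashes to 0; 0 taken → place at 1.
490 hashes to 0; 0,1,4 taken → place at 2.
Table: [392, 21, 490, _, 823, _, _]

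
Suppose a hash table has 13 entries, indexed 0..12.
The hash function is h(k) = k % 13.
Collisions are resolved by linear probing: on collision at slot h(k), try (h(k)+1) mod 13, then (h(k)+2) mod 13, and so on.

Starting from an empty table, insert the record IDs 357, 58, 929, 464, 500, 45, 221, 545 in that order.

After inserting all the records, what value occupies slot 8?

929

357: h=6 -> slot 6
58: h=6, probe 6,7 -> slot 7
929: h=6, probe 6,7,8 -> slot 8
464: h=9 -> slot 9
500: h=6, probe 6,7,8,9,10 -> slot 10
45: h=6, probe 6,7,8,9,10,11 -> slot 11
221: h=0 -> slot 0
545: h=12 -> slot 12
Table: [221, ∅, ∅, ∅, ∅, ∅, 357, 58, 929, 464, 500, 45, 545]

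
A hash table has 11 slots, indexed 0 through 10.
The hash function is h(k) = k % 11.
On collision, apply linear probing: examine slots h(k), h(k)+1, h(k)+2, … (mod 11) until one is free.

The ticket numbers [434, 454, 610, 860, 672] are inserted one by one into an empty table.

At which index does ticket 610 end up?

434 hashes to 5; slot 5 is free => place at 5.
454 hashes to 3; slot 3 is free => place at 3.
610 hashes to 5; 5 taken => place at 6.
860 hashes to 2; slot 2 is free => place at 2.
672 hashes to 1; slot 1 is free => place at 1.
Table: [_, 672, 860, 454, _, 434, 610, _, _, _, _]

6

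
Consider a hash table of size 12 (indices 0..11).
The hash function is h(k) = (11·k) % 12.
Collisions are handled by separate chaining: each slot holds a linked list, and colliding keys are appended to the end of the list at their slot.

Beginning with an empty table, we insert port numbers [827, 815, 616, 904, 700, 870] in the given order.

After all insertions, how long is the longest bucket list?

3

827 → bucket 1
815 → bucket 1 (collision)
616 → bucket 8
904 → bucket 8 (collision)
700 → bucket 8 (collision)
870 → bucket 6
Final buckets:
0: -
1: 827 -> 815
2: -
3: -
4: -
5: -
6: 870
7: -
8: 616 -> 904 -> 700
9: -
10: -
11: -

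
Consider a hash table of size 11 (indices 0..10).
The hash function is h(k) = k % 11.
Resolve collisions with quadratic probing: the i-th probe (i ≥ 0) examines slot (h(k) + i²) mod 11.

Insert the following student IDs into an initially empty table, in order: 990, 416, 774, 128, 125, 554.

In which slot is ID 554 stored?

8

990: h=0 -> slot 0
416: h=9 -> slot 9
774: h=4 -> slot 4
128: h=7 -> slot 7
125: h=4, probe 4,5 -> slot 5
554: h=4, probe 4,5,8 -> slot 8
Table: [990, —, —, —, 774, 125, —, 128, 554, 416, —]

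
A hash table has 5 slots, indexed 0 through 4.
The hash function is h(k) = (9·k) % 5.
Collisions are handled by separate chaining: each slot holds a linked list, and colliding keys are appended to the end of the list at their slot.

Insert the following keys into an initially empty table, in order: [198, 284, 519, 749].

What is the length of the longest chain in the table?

198 → bucket 2
284 → bucket 1
519 → bucket 1 (collision)
749 → bucket 1 (collision)
Final buckets:
0: -
1: 284 -> 519 -> 749
2: 198
3: -
4: -

3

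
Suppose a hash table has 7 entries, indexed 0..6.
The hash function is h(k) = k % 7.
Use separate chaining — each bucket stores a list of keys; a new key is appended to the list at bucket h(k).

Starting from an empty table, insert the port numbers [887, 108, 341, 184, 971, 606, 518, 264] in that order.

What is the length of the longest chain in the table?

Insert 887: h=5, bucket 5 empty -> new chain.
Insert 108: h=3, bucket 3 empty -> new chain.
Insert 341: h=5, bucket 5 nonempty -> append to chain.
Insert 184: h=2, bucket 2 empty -> new chain.
Insert 971: h=5, bucket 5 nonempty -> append to chain.
Insert 606: h=4, bucket 4 empty -> new chain.
Insert 518: h=0, bucket 0 empty -> new chain.
Insert 264: h=5, bucket 5 nonempty -> append to chain.
Final buckets:
0: 518
1: —
2: 184
3: 108
4: 606
5: 887 -> 341 -> 971 -> 264
6: —

4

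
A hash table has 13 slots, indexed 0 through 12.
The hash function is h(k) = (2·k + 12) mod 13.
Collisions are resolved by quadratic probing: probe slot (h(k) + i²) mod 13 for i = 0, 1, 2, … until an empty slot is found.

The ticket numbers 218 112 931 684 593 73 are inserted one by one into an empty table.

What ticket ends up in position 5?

218 hashes to 6; slot 6 is free => place at 6.
112 hashes to 2; slot 2 is free => place at 2.
931 hashes to 2; 2 taken => place at 3.
684 hashes to 2; 2,3,6 taken => place at 11.
593 hashes to 2; 2,3,6,11 taken => place at 5.
73 hashes to 2; 2,3,6,11,5 taken => place at 1.
Table: [., 73, 112, 931, ., 593, 218, ., ., ., ., 684, .]

593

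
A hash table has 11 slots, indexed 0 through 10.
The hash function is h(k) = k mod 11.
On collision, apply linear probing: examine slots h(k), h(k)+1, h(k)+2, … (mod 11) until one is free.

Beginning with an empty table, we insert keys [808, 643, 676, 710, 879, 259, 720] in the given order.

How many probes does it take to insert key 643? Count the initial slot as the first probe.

2

808 hashes to 5; slot 5 is free => place at 5.
643 hashes to 5; 5 taken => place at 6.
676 hashes to 5; 5,6 taken => place at 7.
710 hashes to 6; 6,7 taken => place at 8.
879 hashes to 10; slot 10 is free => place at 10.
259 hashes to 6; 6,7,8 taken => place at 9.
720 hashes to 5; 5,6,7,8,9,10 taken => place at 0.
Table: [720, ., ., ., ., 808, 643, 676, 710, 259, 879]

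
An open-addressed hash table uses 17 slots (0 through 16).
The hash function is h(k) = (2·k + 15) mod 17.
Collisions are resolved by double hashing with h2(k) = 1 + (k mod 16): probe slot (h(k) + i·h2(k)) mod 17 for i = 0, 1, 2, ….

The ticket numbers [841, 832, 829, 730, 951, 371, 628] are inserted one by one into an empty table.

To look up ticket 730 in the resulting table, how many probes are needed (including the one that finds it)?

841 hashes to 14; slot 14 is free -> place at 14.
832 hashes to 13; slot 13 is free -> place at 13.
829 hashes to 7; slot 7 is free -> place at 7.
730 hashes to 13, h2=11; 13,7 taken -> place at 1.
951 hashes to 13, h2=8; 13 taken -> place at 4.
371 hashes to 9; slot 9 is free -> place at 9.
628 hashes to 13, h2=5; 13,1 taken -> place at 6.
Table: [∅, 730, ∅, ∅, 951, ∅, 628, 829, ∅, 371, ∅, ∅, ∅, 832, 841, ∅, ∅]
Lookup 730: h=13, h2=11, probe 13,7,1 → found at 1.

3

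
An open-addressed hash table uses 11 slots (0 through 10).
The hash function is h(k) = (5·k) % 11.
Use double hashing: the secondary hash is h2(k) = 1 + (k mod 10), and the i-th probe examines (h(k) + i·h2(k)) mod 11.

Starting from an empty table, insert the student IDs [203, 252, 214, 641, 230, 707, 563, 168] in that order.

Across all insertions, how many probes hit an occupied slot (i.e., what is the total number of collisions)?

4

Insert 203: h=3, slot 3 empty → index 3.
Insert 252: h=6, slot 6 empty → index 6.
Insert 214: h=3, h2=5, slot 3 occupied → index 8.
Insert 641: h=4, slot 4 empty → index 4.
Insert 230: h=6, h2=1, slot 6 occupied → index 7.
Insert 707: h=4, h2=8, slot 4 occupied → index 1.
Insert 563: h=10, slot 10 empty → index 10.
Insert 168: h=4, h2=9, slot 4 occupied → index 2.
Table: [_, 707, 168, 203, 641, _, 252, 230, 214, _, 563]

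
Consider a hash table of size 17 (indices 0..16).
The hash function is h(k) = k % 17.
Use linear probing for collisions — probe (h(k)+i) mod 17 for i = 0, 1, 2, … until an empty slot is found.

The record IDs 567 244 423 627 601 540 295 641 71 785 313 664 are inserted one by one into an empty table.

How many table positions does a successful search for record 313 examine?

567 hashes to 6; slot 6 is free -> place at 6.
244 hashes to 6; 6 taken -> place at 7.
423 hashes to 15; slot 15 is free -> place at 15.
627 hashes to 15; 15 taken -> place at 16.
601 hashes to 6; 6,7 taken -> place at 8.
540 hashes to 13; slot 13 is free -> place at 13.
295 hashes to 6; 6,7,8 taken -> place at 9.
641 hashes to 12; slot 12 is free -> place at 12.
71 hashes to 3; slot 3 is free -> place at 3.
785 hashes to 3; 3 taken -> place at 4.
313 hashes to 7; 7,8,9 taken -> place at 10.
664 hashes to 1; slot 1 is free -> place at 1.
Table: [—, 664, —, 71, 785, —, 567, 244, 601, 295, 313, —, 641, 540, —, 423, 627]
Lookup 313: h=7, probe 7,8,9,10 → found at 10.

4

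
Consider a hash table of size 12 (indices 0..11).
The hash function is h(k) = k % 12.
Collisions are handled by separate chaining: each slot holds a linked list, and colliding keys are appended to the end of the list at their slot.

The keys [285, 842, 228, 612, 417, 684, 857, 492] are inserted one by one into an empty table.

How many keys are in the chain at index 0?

4

285 -> bucket 9
842 -> bucket 2
228 -> bucket 0
612 -> bucket 0 (collision)
417 -> bucket 9 (collision)
684 -> bucket 0 (collision)
857 -> bucket 5
492 -> bucket 0 (collision)
Final buckets:
0: 228 -> 612 -> 684 -> 492
1: _
2: 842
3: _
4: _
5: 857
6: _
7: _
8: _
9: 285 -> 417
10: _
11: _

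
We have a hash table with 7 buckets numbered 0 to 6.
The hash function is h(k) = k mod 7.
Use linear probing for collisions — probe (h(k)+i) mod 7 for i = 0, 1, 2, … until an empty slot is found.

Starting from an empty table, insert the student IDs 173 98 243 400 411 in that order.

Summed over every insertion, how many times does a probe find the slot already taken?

173 hashes to 5; slot 5 is free => place at 5.
98 hashes to 0; slot 0 is free => place at 0.
243 hashes to 5; 5 taken => place at 6.
400 hashes to 1; slot 1 is free => place at 1.
411 hashes to 5; 5,6,0,1 taken => place at 2.
Table: [98, 400, 411, ∅, ∅, 173, 243]

5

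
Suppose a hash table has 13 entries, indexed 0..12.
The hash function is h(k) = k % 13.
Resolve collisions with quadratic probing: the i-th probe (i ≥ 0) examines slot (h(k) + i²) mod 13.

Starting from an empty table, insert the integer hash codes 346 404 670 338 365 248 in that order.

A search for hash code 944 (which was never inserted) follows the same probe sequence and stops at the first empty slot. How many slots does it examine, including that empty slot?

Insert 346: h=8, slot 8 empty → index 8.
Insert 404: h=1, slot 1 empty → index 1.
Insert 670: h=7, slot 7 empty → index 7.
Insert 338: h=0, slot 0 empty → index 0.
Insert 365: h=1, slot 1 occupied → index 2.
Insert 248: h=1, slots 1,2 occupied → index 5.
Table: [338, 404, 365, —, —, 248, —, 670, 346, —, —, —, —]
Lookup 944: h=8, probe 8,9 → slot 9 empty, not found.

2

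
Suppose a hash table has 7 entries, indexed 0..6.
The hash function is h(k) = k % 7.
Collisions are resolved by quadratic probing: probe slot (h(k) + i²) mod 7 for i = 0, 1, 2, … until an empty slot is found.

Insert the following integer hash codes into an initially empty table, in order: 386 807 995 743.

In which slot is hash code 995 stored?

386 hashes to 1; slot 1 is free -> place at 1.
807 hashes to 2; slot 2 is free -> place at 2.
995 hashes to 1; 1,2 taken -> place at 5.
743 hashes to 1; 1,2,5 taken -> place at 3.
Table: [—, 386, 807, 743, —, 995, —]

5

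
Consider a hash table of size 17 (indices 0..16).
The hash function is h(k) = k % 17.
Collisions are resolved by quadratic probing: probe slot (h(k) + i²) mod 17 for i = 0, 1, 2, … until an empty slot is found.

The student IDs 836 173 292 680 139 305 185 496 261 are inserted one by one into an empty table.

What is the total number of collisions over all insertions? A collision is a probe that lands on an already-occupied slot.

10

836: h=3 → slot 3
173: h=3, probe 3,4 → slot 4
292: h=3, probe 3,4,7 → slot 7
680: h=0 → slot 0
139: h=3, probe 3,4,7,12 → slot 12
305: h=16 → slot 16
185: h=15 → slot 15
496: h=3, probe 3,4,7,12,2 → slot 2
261: h=6 → slot 6
Table: [680, ., 496, 836, 173, ., 261, 292, ., ., ., ., 139, ., ., 185, 305]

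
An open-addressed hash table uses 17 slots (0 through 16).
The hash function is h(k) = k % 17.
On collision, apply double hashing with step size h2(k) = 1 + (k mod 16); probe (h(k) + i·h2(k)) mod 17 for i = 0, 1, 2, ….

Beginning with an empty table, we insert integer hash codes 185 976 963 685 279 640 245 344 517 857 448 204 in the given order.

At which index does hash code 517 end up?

2

185 hashes to 15; slot 15 is free -> place at 15.
976 hashes to 7; slot 7 is free -> place at 7.
963 hashes to 11; slot 11 is free -> place at 11.
685 hashes to 5; slot 5 is free -> place at 5.
279 hashes to 7, h2=8; 7,15 taken -> place at 6.
640 hashes to 11, h2=1; 11 taken -> place at 12.
245 hashes to 7, h2=6; 7 taken -> place at 13.
344 hashes to 4; slot 4 is free -> place at 4.
517 hashes to 7, h2=6; 7,13 taken -> place at 2.
857 hashes to 7, h2=10; 7 taken -> place at 0.
448 hashes to 6, h2=1; 6,7 taken -> place at 8.
204 hashes to 0, h2=13; 0,13 taken -> place at 9.
Table: [857, _, 517, _, 344, 685, 279, 976, 448, 204, _, 963, 640, 245, _, 185, _]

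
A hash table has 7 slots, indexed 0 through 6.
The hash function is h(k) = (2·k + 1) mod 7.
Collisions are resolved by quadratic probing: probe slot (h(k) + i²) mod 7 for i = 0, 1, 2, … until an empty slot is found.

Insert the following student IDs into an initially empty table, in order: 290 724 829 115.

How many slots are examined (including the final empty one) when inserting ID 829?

290: h=0 → slot 0
724: h=0, probe 0,1 → slot 1
829: h=0, probe 0,1,4 → slot 4
115: h=0, probe 0,1,4,2 → slot 2
Table: [290, 724, 115, _, 829, _, _]

3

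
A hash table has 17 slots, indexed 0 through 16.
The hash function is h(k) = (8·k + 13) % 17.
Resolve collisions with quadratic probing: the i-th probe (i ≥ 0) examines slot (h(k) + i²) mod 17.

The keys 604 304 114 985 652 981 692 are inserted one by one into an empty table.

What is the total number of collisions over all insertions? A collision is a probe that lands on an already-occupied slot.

604: h=0 → slot 0
304: h=14 → slot 14
114: h=7 → slot 7
985: h=5 → slot 5
652: h=10 → slot 10
981: h=7, probe 7,8 → slot 8
692: h=7, probe 7,8,11 → slot 11
Table: [604, ., ., ., ., 985, ., 114, 981, ., 652, 692, ., ., 304, ., .]

3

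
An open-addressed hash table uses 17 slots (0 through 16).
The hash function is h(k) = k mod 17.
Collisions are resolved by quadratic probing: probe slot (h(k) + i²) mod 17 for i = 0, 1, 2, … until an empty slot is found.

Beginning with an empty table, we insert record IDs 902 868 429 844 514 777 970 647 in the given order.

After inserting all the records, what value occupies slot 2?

868

902 hashes to 1; slot 1 is free => place at 1.
868 hashes to 1; 1 taken => place at 2.
429 hashes to 4; slot 4 is free => place at 4.
844 hashes to 11; slot 11 is free => place at 11.
514 hashes to 4; 4 taken => place at 5.
777 hashes to 12; slot 12 is free => place at 12.
970 hashes to 1; 1,2,5 taken => place at 10.
647 hashes to 1; 1,2,5,10 taken => place at 0.
Table: [647, 902, 868, -, 429, 514, -, -, -, -, 970, 844, 777, -, -, -, -]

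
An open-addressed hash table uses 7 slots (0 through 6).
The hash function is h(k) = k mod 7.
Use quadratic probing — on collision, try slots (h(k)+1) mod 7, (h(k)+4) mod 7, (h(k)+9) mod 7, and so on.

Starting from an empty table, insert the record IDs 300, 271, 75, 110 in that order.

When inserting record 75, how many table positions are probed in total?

Insert 300: h=6, slot 6 empty → index 6.
Insert 271: h=5, slot 5 empty → index 5.
Insert 75: h=5, slots 5,6 occupied → index 2.
Insert 110: h=5, slots 5,6,2 occupied → index 0.
Table: [110, ., 75, ., ., 271, 300]

3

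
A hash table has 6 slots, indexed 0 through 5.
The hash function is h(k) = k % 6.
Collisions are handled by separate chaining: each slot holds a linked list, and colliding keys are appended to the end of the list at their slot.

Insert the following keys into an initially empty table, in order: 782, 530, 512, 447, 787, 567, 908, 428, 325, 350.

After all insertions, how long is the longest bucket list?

6

Insert 782: h=2, bucket 2 empty -> new chain.
Insert 530: h=2, bucket 2 nonempty -> append to chain.
Insert 512: h=2, bucket 2 nonempty -> append to chain.
Insert 447: h=3, bucket 3 empty -> new chain.
Insert 787: h=1, bucket 1 empty -> new chain.
Insert 567: h=3, bucket 3 nonempty -> append to chain.
Insert 908: h=2, bucket 2 nonempty -> append to chain.
Insert 428: h=2, bucket 2 nonempty -> append to chain.
Insert 325: h=1, bucket 1 nonempty -> append to chain.
Insert 350: h=2, bucket 2 nonempty -> append to chain.
Final buckets:
0: _
1: 787 -> 325
2: 782 -> 530 -> 512 -> 908 -> 428 -> 350
3: 447 -> 567
4: _
5: _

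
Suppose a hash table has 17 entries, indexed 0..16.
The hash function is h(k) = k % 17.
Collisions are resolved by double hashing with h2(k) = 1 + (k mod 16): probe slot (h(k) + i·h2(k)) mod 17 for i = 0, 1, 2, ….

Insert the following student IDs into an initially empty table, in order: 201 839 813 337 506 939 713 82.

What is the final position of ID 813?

Insert 201: h=14, slot 14 empty → index 14.
Insert 839: h=6, slot 6 empty → index 6.
Insert 813: h=14, h2=14, slot 14 occupied → index 11.
Insert 337: h=14, h2=2, slot 14 occupied → index 16.
Insert 506: h=13, slot 13 empty → index 13.
Insert 939: h=4, slot 4 empty → index 4.
Insert 713: h=16, h2=10, slot 16 occupied → index 9.
Insert 82: h=14, h2=3, slot 14 occupied → index 0.
Table: [82, ∅, ∅, ∅, 939, ∅, 839, ∅, ∅, 713, ∅, 813, ∅, 506, 201, ∅, 337]

11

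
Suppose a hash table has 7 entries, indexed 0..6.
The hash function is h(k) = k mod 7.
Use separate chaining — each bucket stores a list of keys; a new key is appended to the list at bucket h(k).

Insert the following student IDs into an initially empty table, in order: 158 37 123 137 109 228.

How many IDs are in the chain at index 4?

Insert 158: h=4, bucket 4 empty → new chain.
Insert 37: h=2, bucket 2 empty → new chain.
Insert 123: h=4, bucket 4 nonempty → append to chain.
Insert 137: h=4, bucket 4 nonempty → append to chain.
Insert 109: h=4, bucket 4 nonempty → append to chain.
Insert 228: h=4, bucket 4 nonempty → append to chain.
Final buckets:
0: -
1: -
2: 37
3: -
4: 158 -> 123 -> 137 -> 109 -> 228
5: -
6: -

5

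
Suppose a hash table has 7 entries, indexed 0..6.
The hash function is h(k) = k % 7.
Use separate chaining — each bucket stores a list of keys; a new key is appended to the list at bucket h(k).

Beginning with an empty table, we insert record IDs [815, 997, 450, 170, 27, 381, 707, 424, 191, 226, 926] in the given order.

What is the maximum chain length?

815 -> bucket 3
997 -> bucket 3 (collision)
450 -> bucket 2
170 -> bucket 2 (collision)
27 -> bucket 6
381 -> bucket 3 (collision)
707 -> bucket 0
424 -> bucket 4
191 -> bucket 2 (collision)
226 -> bucket 2 (collision)
926 -> bucket 2 (collision)
Final buckets:
0: 707
1: .
2: 450 -> 170 -> 191 -> 226 -> 926
3: 815 -> 997 -> 381
4: 424
5: .
6: 27

5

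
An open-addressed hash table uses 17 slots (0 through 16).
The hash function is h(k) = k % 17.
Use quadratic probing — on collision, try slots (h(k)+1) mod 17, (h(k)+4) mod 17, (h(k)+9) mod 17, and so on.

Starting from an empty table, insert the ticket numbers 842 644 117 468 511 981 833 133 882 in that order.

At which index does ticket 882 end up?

Insert 842: h=9, slot 9 empty -> index 9.
Insert 644: h=15, slot 15 empty -> index 15.
Insert 117: h=15, slot 15 occupied -> index 16.
Insert 468: h=9, slot 9 occupied -> index 10.
Insert 511: h=1, slot 1 empty -> index 1.
Insert 981: h=12, slot 12 empty -> index 12.
Insert 833: h=0, slot 0 empty -> index 0.
Insert 133: h=14, slot 14 empty -> index 14.
Insert 882: h=15, slots 15,16 occupied -> index 2.
Table: [833, 511, 882, ∅, ∅, ∅, ∅, ∅, ∅, 842, 468, ∅, 981, ∅, 133, 644, 117]

2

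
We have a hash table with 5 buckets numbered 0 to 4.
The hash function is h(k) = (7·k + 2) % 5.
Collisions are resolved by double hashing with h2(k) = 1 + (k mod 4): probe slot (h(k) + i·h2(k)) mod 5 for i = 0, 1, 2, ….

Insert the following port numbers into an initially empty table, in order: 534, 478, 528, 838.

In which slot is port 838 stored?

1

534: h=0 => slot 0
478: h=3 => slot 3
528: h=3, h2=1, probe 3,4 => slot 4
838: h=3, h2=3, probe 3,1 => slot 1
Table: [534, 838, —, 478, 528]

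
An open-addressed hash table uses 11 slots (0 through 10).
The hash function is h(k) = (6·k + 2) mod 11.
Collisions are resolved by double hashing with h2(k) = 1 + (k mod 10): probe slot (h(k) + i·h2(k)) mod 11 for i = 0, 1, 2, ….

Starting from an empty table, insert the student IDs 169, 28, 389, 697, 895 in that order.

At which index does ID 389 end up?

Insert 169: h=4, slot 4 empty → index 4.
Insert 28: h=5, slot 5 empty → index 5.
Insert 389: h=4, h2=10, slot 4 occupied → index 3.
Insert 697: h=4, h2=8, slot 4 occupied → index 1.
Insert 895: h=4, h2=6, slot 4 occupied → index 10.
Table: [_, 697, _, 389, 169, 28, _, _, _, _, 895]

3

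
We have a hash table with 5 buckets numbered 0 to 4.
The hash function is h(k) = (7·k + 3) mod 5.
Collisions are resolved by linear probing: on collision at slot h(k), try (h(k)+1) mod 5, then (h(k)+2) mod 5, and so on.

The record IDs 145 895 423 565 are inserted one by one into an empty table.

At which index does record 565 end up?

1

145: h=3 → slot 3
895: h=3, probe 3,4 → slot 4
423: h=4, probe 4,0 → slot 0
565: h=3, probe 3,4,0,1 → slot 1
Table: [423, 565, ∅, 145, 895]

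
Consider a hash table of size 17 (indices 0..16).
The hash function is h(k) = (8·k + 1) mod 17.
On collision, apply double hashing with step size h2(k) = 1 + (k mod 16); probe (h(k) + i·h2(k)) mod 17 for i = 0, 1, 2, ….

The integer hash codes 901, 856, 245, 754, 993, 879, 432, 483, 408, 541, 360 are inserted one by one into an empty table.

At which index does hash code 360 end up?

901: h=1 → slot 1
856: h=15 → slot 15
245: h=6 → slot 6
754: h=15, h2=3, probe 15,1,4 → slot 4
993: h=6, h2=2, probe 6,8 → slot 8
879: h=12 → slot 12
432: h=6, h2=1, probe 6,7 → slot 7
483: h=6, h2=4, probe 6,10 → slot 10
408: h=1, h2=9, probe 1,10,2 → slot 2
541: h=11 → slot 11
360: h=8, h2=9, probe 8,0 → slot 0
Table: [360, 901, 408, ∅, 754, ∅, 245, 432, 993, ∅, 483, 541, 879, ∅, ∅, 856, ∅]

0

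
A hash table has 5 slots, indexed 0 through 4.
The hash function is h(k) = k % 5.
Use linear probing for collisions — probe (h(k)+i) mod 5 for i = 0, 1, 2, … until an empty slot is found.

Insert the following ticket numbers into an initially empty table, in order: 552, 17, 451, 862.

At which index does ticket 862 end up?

4

552: h=2 => slot 2
17: h=2, probe 2,3 => slot 3
451: h=1 => slot 1
862: h=2, probe 2,3,4 => slot 4
Table: [_, 451, 552, 17, 862]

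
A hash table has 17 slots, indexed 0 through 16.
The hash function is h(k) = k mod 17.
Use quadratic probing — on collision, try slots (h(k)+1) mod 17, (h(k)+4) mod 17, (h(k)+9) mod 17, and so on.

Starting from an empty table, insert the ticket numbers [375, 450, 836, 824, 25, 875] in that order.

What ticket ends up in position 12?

375: h=1 => slot 1
450: h=8 => slot 8
836: h=3 => slot 3
824: h=8, probe 8,9 => slot 9
25: h=8, probe 8,9,12 => slot 12
875: h=8, probe 8,9,12,0 => slot 0
Table: [875, 375, _, 836, _, _, _, _, 450, 824, _, _, 25, _, _, _, _]

25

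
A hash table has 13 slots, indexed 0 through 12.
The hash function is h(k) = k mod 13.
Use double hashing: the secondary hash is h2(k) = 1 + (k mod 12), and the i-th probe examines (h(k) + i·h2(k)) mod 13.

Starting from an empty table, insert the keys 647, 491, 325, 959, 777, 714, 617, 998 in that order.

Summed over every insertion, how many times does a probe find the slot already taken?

6

647: h=10 → slot 10
491: h=10, h2=12, probe 10,9 → slot 9
325: h=0 → slot 0
959: h=10, h2=12, probe 10,9,8 → slot 8
777: h=10, h2=10, probe 10,7 → slot 7
714: h=12 → slot 12
617: h=6 → slot 6
998: h=10, h2=3, probe 10,0,3 → slot 3
Table: [325, —, —, 998, —, —, 617, 777, 959, 491, 647, —, 714]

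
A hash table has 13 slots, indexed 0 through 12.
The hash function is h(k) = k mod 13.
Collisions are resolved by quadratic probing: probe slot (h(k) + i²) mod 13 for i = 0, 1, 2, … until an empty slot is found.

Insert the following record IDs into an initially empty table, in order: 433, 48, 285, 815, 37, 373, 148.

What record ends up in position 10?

815

Insert 433: h=4, slot 4 empty => index 4.
Insert 48: h=9, slot 9 empty => index 9.
Insert 285: h=12, slot 12 empty => index 12.
Insert 815: h=9, slot 9 occupied => index 10.
Insert 37: h=11, slot 11 empty => index 11.
Insert 373: h=9, slots 9,10 occupied => index 0.
Insert 148: h=5, slot 5 empty => index 5.
Table: [373, —, —, —, 433, 148, —, —, —, 48, 815, 37, 285]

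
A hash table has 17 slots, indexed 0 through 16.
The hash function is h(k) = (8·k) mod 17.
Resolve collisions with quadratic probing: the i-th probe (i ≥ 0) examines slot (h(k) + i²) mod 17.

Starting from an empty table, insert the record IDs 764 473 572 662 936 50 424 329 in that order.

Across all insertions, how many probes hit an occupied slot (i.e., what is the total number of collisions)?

10

764: h=9 => slot 9
473: h=10 => slot 10
572: h=3 => slot 3
662: h=9, probe 9,10,13 => slot 13
936: h=8 => slot 8
50: h=9, probe 9,10,13,1 => slot 1
424: h=9, probe 9,10,13,1,8,0 => slot 0
329: h=14 => slot 14
Table: [424, 50, -, 572, -, -, -, -, 936, 764, 473, -, -, 662, 329, -, -]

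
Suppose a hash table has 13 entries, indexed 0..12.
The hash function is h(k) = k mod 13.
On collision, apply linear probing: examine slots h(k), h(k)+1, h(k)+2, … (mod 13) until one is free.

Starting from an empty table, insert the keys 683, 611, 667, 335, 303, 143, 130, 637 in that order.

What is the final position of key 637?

3

Insert 683: h=7, slot 7 empty → index 7.
Insert 611: h=0, slot 0 empty → index 0.
Insert 667: h=4, slot 4 empty → index 4.
Insert 335: h=10, slot 10 empty → index 10.
Insert 303: h=4, slot 4 occupied → index 5.
Insert 143: h=0, slot 0 occupied → index 1.
Insert 130: h=0, slots 0,1 occupied → index 2.
Insert 637: h=0, slots 0,1,2 occupied → index 3.
Table: [611, 143, 130, 637, 667, 303, ∅, 683, ∅, ∅, 335, ∅, ∅]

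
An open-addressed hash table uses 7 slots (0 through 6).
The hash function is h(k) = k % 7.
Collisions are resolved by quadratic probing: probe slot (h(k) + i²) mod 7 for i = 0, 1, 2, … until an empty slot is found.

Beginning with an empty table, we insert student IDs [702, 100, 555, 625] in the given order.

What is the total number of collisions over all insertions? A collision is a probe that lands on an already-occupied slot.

6

Insert 702: h=2, slot 2 empty -> index 2.
Insert 100: h=2, slot 2 occupied -> index 3.
Insert 555: h=2, slots 2,3 occupied -> index 6.
Insert 625: h=2, slots 2,3,6 occupied -> index 4.
Table: [∅, ∅, 702, 100, 625, ∅, 555]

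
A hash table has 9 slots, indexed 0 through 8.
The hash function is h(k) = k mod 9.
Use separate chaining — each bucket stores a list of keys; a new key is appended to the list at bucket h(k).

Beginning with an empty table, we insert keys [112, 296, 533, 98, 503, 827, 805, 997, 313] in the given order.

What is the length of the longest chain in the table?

Insert 112: h=4, bucket 4 empty -> new chain.
Insert 296: h=8, bucket 8 empty -> new chain.
Insert 533: h=2, bucket 2 empty -> new chain.
Insert 98: h=8, bucket 8 nonempty -> append to chain.
Insert 503: h=8, bucket 8 nonempty -> append to chain.
Insert 827: h=8, bucket 8 nonempty -> append to chain.
Insert 805: h=4, bucket 4 nonempty -> append to chain.
Insert 997: h=7, bucket 7 empty -> new chain.
Insert 313: h=7, bucket 7 nonempty -> append to chain.
Final buckets:
0: ∅
1: ∅
2: 533
3: ∅
4: 112 -> 805
5: ∅
6: ∅
7: 997 -> 313
8: 296 -> 98 -> 503 -> 827

4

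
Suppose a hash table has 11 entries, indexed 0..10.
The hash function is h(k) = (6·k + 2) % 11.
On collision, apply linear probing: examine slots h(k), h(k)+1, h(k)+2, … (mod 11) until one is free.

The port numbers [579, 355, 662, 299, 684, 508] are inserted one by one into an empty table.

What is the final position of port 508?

579: h=0 -> slot 0
355: h=9 -> slot 9
662: h=3 -> slot 3
299: h=3, probe 3,4 -> slot 4
684: h=3, probe 3,4,5 -> slot 5
508: h=3, probe 3,4,5,6 -> slot 6
Table: [579, ∅, ∅, 662, 299, 684, 508, ∅, ∅, 355, ∅]

6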